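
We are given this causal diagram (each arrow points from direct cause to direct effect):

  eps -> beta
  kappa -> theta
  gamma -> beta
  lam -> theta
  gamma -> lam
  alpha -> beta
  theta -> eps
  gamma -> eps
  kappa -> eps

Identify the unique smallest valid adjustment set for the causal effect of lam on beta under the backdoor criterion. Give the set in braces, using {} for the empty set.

{gamma}

Variables eligible for adjustment (non-descendants of lam, excluding lam and beta): {alpha, gamma, kappa}.
Backdoor paths from lam to beta:
  P1: lam <- gamma -> eps -> beta
  P2: lam <- gamma -> beta
The empty set is not sufficient: P1 (lam <- gamma -> eps -> beta) has no collider blocking it and no conditioned non-collider, so it is open.
Try {gamma}:
  P1: blocked at fork node gamma ∈ conditioning set.
  P2: blocked at fork node gamma ∈ conditioning set.
{gamma} contains no descendant of lam and blocks every backdoor path.
No other singleton works — e.g. {alpha} leaves P1 open — so {gamma} is the unique smallest valid adjustment set.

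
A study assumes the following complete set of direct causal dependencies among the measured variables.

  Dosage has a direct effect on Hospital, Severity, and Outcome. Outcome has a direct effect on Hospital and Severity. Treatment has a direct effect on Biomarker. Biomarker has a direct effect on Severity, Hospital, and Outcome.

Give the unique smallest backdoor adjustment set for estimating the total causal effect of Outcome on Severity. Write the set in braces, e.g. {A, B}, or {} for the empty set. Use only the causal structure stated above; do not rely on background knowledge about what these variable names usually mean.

{Biomarker, Dosage}

Variables eligible for adjustment (non-descendants of Outcome, excluding Outcome and Severity): {Biomarker, Dosage, Treatment}.
Backdoor paths from Outcome to Severity:
  P1: Outcome <- Dosage -> Hospital <- Biomarker -> Severity
  P2: Outcome <- Dosage -> Severity
  P3: Outcome <- Biomarker -> Hospital <- Dosage -> Severity
  P4: Outcome <- Biomarker -> Severity
The empty set is not sufficient: P2 (Outcome <- Dosage -> Severity) has no collider blocking it and no conditioned non-collider, so it is open.
Try {Biomarker, Dosage}:
  P1: blocked at fork node Dosage ∈ conditioning set.
  P2: blocked at fork node Dosage ∈ conditioning set.
  P3: blocked at fork node Biomarker ∈ conditioning set.
  P4: blocked at fork node Biomarker ∈ conditioning set.
{Biomarker, Dosage} contains no descendant of Outcome and blocks every backdoor path.
Every element of {Biomarker, Dosage} is needed (dropping Biomarker leaves P4 open; dropping Dosage leaves P2 open), so no proper subset is valid.
Among all size-2 subsets of the eligible variables, only {Biomarker, Dosage} blocks every backdoor path, so it is the unique smallest valid adjustment set.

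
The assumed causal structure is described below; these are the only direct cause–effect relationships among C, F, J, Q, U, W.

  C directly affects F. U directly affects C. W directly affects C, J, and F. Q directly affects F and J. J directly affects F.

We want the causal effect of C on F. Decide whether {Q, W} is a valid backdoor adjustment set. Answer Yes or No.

Yes

Backdoor paths from C to F (paths whose first edge points into C):
  P1: C <- W -> J <- Q -> F
  P2: C <- W -> J -> F
  P3: C <- W -> F
Condition 1 (no descendant of C in the set): holds — descendants of C are {F}; none are in {Q, W}.
Condition 2 (every backdoor path blocked by {Q, W}):
  P1: blocked at fork node W ∈ conditioning set.
  P2: blocked at fork node W ∈ conditioning set.
  P3: blocked at fork node W ∈ conditioning set.
{Q, W} satisfies the backdoor criterion.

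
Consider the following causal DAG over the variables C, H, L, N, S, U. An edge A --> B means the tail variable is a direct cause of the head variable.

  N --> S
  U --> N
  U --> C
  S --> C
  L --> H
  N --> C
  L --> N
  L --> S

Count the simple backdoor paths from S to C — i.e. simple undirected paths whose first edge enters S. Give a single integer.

A backdoor path from S to C is any simple undirected path whose first edge points into S (i.e. leaves S via a parent).
Parents of S: {L, N}.
Enumerating:
  P1: S <- L -> N <- U -> C
  P2: S <- L -> N -> C
  P3: S <- N <- U -> C
  P4: S <- N -> C
That exhausts the simple backdoor paths. Count: 4.

4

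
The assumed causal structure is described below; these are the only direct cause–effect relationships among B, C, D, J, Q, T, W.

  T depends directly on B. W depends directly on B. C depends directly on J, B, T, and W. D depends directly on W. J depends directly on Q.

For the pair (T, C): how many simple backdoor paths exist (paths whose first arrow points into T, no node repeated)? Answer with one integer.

2

A backdoor path from T to C is any simple undirected path whose first edge points into T (i.e. leaves T via a parent).
Parents of T: {B}.
Enumerating:
  P1: T <- B -> W -> C
  P2: T <- B -> C
That exhausts the simple backdoor paths. Count: 2.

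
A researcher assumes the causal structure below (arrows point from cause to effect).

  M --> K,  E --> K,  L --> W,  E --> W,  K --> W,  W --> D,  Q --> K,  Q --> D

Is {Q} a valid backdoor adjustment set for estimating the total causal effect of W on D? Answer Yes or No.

Yes

Backdoor paths from W to D (paths whose first edge points into W):
  P1: W <- E -> K <- Q -> D
  P2: W <- K <- Q -> D
Condition 1 (no descendant of W in the set): holds — descendants of W are {D}; none are in {Q}.
Condition 2 (every backdoor path blocked by {Q}):
  P1: blocked at collider K (neither it nor any descendant is in the conditioning set).
  P2: blocked at fork node Q ∈ conditioning set.
{Q} satisfies the backdoor criterion.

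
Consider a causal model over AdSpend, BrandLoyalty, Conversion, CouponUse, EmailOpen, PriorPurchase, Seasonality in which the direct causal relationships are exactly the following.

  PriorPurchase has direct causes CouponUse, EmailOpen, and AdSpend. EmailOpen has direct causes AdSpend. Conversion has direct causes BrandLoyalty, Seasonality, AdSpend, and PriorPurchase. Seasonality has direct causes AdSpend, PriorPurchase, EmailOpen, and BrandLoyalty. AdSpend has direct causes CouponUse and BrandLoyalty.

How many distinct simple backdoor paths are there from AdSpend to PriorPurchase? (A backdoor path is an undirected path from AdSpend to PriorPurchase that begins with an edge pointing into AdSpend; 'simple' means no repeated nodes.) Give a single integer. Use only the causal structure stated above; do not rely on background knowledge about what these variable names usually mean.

A backdoor path from AdSpend to PriorPurchase is any simple undirected path whose first edge points into AdSpend (i.e. leaves AdSpend via a parent).
Parents of AdSpend: {BrandLoyalty, CouponUse}.
Enumerating:
  P1: AdSpend <- BrandLoyalty -> Seasonality <- EmailOpen -> PriorPurchase
  P2: AdSpend <- BrandLoyalty -> Seasonality <- PriorPurchase
  P3: AdSpend <- BrandLoyalty -> Seasonality -> Conversion <- PriorPurchase
  P4: AdSpend <- BrandLoyalty -> Conversion <- PriorPurchase
  P5: AdSpend <- BrandLoyalty -> Conversion <- Seasonality <- EmailOpen -> PriorPurchase
  P6: AdSpend <- BrandLoyalty -> Conversion <- Seasonality <- PriorPurchase
  P7: AdSpend <- CouponUse -> PriorPurchase
That exhausts the simple backdoor paths. Count: 7.

7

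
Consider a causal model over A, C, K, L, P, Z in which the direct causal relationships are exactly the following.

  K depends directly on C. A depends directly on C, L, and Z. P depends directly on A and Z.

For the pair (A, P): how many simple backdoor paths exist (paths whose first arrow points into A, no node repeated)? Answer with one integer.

1

A backdoor path from A to P is any simple undirected path whose first edge points into A (i.e. leaves A via a parent).
Parents of A: {C, L, Z}.
Enumerating:
  P1: A <- Z -> P
That exhausts the simple backdoor paths. Count: 1.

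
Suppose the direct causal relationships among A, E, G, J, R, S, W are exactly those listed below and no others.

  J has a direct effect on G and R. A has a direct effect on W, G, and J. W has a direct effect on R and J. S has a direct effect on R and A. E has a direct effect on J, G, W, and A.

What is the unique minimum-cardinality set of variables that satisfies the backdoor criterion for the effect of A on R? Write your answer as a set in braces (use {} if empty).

{E, S}

Variables eligible for adjustment (non-descendants of A, excluding A and R): {E, S}.
Backdoor paths from A to R:
  P1: A <- E -> W -> J -> R
  P2: A <- E -> W -> R
  P3: A <- E -> J <- W -> R
  P4: A <- E -> J -> R
  P5: A <- E -> G <- J <- W -> R
  P6: A <- E -> G <- J -> R
  P7: A <- S -> R
The empty set is not sufficient: P1 (A <- E -> W -> J -> R) has no collider blocking it and no conditioned non-collider, so it is open.
Try {E, S}:
  P1: blocked at fork node E ∈ conditioning set.
  P2: blocked at fork node E ∈ conditioning set.
  P3: blocked at fork node E ∈ conditioning set.
  P4: blocked at fork node E ∈ conditioning set.
  P5: blocked at fork node E ∈ conditioning set.
  P6: blocked at fork node E ∈ conditioning set.
  P7: blocked at fork node S ∈ conditioning set.
{E, S} contains no descendant of A and blocks every backdoor path.
Every element of {E, S} is needed (dropping E leaves P1 open; dropping S leaves P7 open), so no proper subset is valid.
Among all size-2 subsets of the eligible variables, only {E, S} blocks every backdoor path, so it is the unique smallest valid adjustment set.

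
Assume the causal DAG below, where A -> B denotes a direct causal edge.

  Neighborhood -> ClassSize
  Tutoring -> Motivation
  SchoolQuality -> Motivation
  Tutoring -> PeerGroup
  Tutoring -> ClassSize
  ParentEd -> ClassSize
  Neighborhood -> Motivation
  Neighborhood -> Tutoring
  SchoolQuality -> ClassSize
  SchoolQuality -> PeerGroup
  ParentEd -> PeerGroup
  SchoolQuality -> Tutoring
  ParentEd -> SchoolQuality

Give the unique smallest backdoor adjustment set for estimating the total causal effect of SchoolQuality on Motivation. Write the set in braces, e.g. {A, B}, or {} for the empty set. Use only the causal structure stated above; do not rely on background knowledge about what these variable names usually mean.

{}

Variables eligible for adjustment (non-descendants of SchoolQuality, excluding SchoolQuality and Motivation): {Neighborhood, ParentEd}.
Backdoor paths from SchoolQuality to Motivation:
  P1: SchoolQuality <- ParentEd -> PeerGroup <- Tutoring <- Neighborhood -> Motivation
  P2: SchoolQuality <- ParentEd -> PeerGroup <- Tutoring -> Motivation
  P3: SchoolQuality <- ParentEd -> PeerGroup <- Tutoring -> ClassSize <- Neighborhood -> Motivation
  P4: SchoolQuality <- ParentEd -> ClassSize <- Neighborhood -> Tutoring -> Motivation
  P5: SchoolQuality <- ParentEd -> ClassSize <- Neighborhood -> Motivation
  P6: SchoolQuality <- ParentEd -> ClassSize <- Tutoring <- Neighborhood -> Motivation
  P7: SchoolQuality <- ParentEd -> ClassSize <- Tutoring -> Motivation
Each backdoor path contains an unconditioned collider, so every path is already blocked with the empty conditioning set:
  P1: blocked at collider PeerGroup (neither it nor any descendant is in the conditioning set).
  P2: blocked at collider PeerGroup (neither it nor any descendant is in the conditioning set).
  P3: blocked at collider PeerGroup (neither it nor any descendant is in the conditioning set).
  P4: blocked at collider ClassSize (neither it nor any descendant is in the conditioning set).
  P5: blocked at collider ClassSize (neither it nor any descendant is in the conditioning set).
  P6: blocked at collider ClassSize (neither it nor any descendant is in the conditioning set).
  P7: blocked at collider ClassSize (neither it nor any descendant is in the conditioning set).
The empty set is therefore the unique smallest valid set.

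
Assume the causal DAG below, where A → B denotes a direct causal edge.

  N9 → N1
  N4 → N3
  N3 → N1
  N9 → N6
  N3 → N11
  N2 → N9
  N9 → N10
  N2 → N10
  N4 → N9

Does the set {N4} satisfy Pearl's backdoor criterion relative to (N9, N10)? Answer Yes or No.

Backdoor paths from N9 to N10 (paths whose first edge points into N9):
  P1: N9 <- N2 -> N10
Condition 1 (no descendant of N9 in the set): holds — descendants of N9 are {N1, N10, N6}; none are in {N4}.
Condition 2 (every backdoor path blocked by {N4}):
  P1: open — no interior node is in the conditioning set.
{N4} does not satisfy the backdoor criterion.

No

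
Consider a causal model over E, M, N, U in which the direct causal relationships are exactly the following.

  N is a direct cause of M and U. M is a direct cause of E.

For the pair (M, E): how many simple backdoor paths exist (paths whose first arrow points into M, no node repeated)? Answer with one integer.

A backdoor path from M to E is any simple undirected path whose first edge points into M (i.e. leaves M via a parent).
Parents of M: {N}.
No simple path from any parent of M reaches E without revisiting M, so there are no backdoor paths.

0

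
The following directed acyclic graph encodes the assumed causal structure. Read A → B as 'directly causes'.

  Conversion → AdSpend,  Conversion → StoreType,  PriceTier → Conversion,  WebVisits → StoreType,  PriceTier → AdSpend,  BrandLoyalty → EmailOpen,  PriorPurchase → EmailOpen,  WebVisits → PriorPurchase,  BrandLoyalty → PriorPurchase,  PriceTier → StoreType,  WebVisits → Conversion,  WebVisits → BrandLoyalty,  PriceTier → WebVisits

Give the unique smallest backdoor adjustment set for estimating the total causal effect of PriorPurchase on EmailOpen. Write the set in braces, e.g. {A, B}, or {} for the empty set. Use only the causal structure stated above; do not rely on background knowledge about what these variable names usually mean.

{BrandLoyalty}

Variables eligible for adjustment (non-descendants of PriorPurchase, excluding PriorPurchase and EmailOpen): {AdSpend, BrandLoyalty, Conversion, PriceTier, StoreType, WebVisits}.
Backdoor paths from PriorPurchase to EmailOpen:
  P1: PriorPurchase <- WebVisits -> BrandLoyalty -> EmailOpen
  P2: PriorPurchase <- BrandLoyalty -> EmailOpen
The empty set is not sufficient: P1 (PriorPurchase <- WebVisits -> BrandLoyalty -> EmailOpen) has no collider blocking it and no conditioned non-collider, so it is open.
Try {BrandLoyalty}:
  P1: blocked at chain node BrandLoyalty ∈ conditioning set.
  P2: blocked at fork node BrandLoyalty ∈ conditioning set.
{BrandLoyalty} contains no descendant of PriorPurchase and blocks every backdoor path.
No other singleton works — e.g. {PriceTier} leaves P1 open — so {BrandLoyalty} is the unique smallest valid adjustment set.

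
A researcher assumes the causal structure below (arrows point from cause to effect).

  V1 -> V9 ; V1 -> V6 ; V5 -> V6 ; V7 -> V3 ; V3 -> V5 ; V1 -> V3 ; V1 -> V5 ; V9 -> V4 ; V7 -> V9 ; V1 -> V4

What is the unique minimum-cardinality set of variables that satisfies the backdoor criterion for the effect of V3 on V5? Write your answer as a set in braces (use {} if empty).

{V1}

Variables eligible for adjustment (non-descendants of V3, excluding V3 and V5): {V1, V4, V7, V9}.
Backdoor paths from V3 to V5:
  P1: V3 <- V1 -> V5
  P2: V3 <- V1 -> V6 <- V5
  P3: V3 <- V7 -> V9 <- V1 -> V5
  P4: V3 <- V7 -> V9 <- V1 -> V6 <- V5
  P5: V3 <- V7 -> V9 -> V4 <- V1 -> V5
  P6: V3 <- V7 -> V9 -> V4 <- V1 -> V6 <- V5
The empty set is not sufficient: P1 (V3 <- V1 -> V5) has no collider blocking it and no conditioned non-collider, so it is open.
Try {V1}:
  P1: blocked at fork node V1 ∈ conditioning set.
  P2: blocked at fork node V1 ∈ conditioning set.
  P3: blocked at collider V9 (neither it nor any descendant is in the conditioning set).
  P4: blocked at collider V9 (neither it nor any descendant is in the conditioning set).
  P5: blocked at collider V4 (neither it nor any descendant is in the conditioning set).
  P6: blocked at collider V4 (neither it nor any descendant is in the conditioning set).
{V1} contains no descendant of V3 and blocks every backdoor path.
No other singleton works — e.g. {V7} leaves P1 open — so {V1} is the unique smallest valid adjustment set.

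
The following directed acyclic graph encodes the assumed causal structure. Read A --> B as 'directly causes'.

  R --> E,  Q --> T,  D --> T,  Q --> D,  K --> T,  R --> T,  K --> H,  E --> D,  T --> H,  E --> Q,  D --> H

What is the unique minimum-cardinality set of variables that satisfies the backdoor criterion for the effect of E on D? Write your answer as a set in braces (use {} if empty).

Variables eligible for adjustment (non-descendants of E, excluding E and D): {K, R}.
Backdoor paths from E to D:
  P1: E <- R -> T <- K -> H <- D
  P2: E <- R -> T <- Q -> D
  P3: E <- R -> T <- D
  P4: E <- R -> T -> H <- D
Each backdoor path contains an unconditioned collider, so every path is already blocked with the empty conditioning set:
  P1: blocked at collider T (neither it nor any descendant is in the conditioning set).
  P2: blocked at collider T (neither it nor any descendant is in the conditioning set).
  P3: blocked at collider T (neither it nor any descendant is in the conditioning set).
  P4: blocked at collider H (neither it nor any descendant is in the conditioning set).
The empty set is therefore the unique smallest valid set.

{}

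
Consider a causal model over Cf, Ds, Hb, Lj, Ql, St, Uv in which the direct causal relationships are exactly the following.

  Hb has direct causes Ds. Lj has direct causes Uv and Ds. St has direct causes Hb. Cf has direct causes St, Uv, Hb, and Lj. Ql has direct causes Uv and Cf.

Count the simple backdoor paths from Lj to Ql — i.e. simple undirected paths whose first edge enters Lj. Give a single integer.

A backdoor path from Lj to Ql is any simple undirected path whose first edge points into Lj (i.e. leaves Lj via a parent).
Parents of Lj: {Ds, Uv}.
Enumerating:
  P1: Lj <- Ds -> Hb -> St -> Cf <- Uv -> Ql
  P2: Lj <- Ds -> Hb -> St -> Cf -> Ql
  P3: Lj <- Ds -> Hb -> Cf <- Uv -> Ql
  P4: Lj <- Ds -> Hb -> Cf -> Ql
  P5: Lj <- Uv -> Cf -> Ql
  P6: Lj <- Uv -> Ql
That exhausts the simple backdoor paths. Count: 6.

6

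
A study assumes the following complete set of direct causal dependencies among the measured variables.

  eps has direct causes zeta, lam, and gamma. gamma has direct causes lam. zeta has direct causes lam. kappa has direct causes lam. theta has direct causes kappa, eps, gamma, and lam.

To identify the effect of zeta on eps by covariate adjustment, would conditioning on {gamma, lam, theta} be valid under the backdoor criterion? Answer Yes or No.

No

Backdoor paths from zeta to eps (paths whose first edge points into zeta):
  P1: zeta <- lam -> gamma -> eps
  P2: zeta <- lam -> gamma -> theta <- eps
  P3: zeta <- lam -> eps
  P4: zeta <- lam -> kappa -> theta <- gamma -> eps
  P5: zeta <- lam -> kappa -> theta <- eps
  P6: zeta <- lam -> theta <- gamma -> eps
  P7: zeta <- lam -> theta <- eps
Condition 1 (no descendant of zeta in the set): FAILS — theta is a descendant of zeta.
Condition 2 (every backdoor path blocked by {gamma, lam, theta}):
  P1: blocked at fork node lam ∈ conditioning set.
  P2: blocked at fork node lam ∈ conditioning set.
  P3: blocked at fork node lam ∈ conditioning set.
  P4: blocked at fork node lam ∈ conditioning set.
  P5: blocked at fork node lam ∈ conditioning set.
  P6: blocked at fork node lam ∈ conditioning set.
  P7: blocked at fork node lam ∈ conditioning set.
{gamma, lam, theta} does not satisfy the backdoor criterion.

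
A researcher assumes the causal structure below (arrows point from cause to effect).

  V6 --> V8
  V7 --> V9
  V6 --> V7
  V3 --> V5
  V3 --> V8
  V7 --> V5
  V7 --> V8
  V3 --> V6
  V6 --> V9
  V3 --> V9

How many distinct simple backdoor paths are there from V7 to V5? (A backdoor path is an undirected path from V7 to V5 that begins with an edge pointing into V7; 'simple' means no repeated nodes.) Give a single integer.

3

A backdoor path from V7 to V5 is any simple undirected path whose first edge points into V7 (i.e. leaves V7 via a parent).
Parents of V7: {V6}.
Enumerating:
  P1: V7 <- V6 <- V3 -> V5
  P2: V7 <- V6 -> V8 <- V3 -> V5
  P3: V7 <- V6 -> V9 <- V3 -> V5
That exhausts the simple backdoor paths. Count: 3.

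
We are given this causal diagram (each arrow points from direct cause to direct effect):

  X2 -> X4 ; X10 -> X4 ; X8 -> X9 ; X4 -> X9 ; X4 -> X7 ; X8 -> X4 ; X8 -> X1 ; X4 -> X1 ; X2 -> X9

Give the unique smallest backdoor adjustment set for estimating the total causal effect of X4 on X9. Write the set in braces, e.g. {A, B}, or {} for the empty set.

{X2, X8}

Variables eligible for adjustment (non-descendants of X4, excluding X4 and X9): {X10, X2, X8}.
Backdoor paths from X4 to X9:
  P1: X4 <- X2 -> X9
  P2: X4 <- X8 -> X9
The empty set is not sufficient: P1 (X4 <- X2 -> X9) has no collider blocking it and no conditioned non-collider, so it is open.
Try {X2, X8}:
  P1: blocked at fork node X2 ∈ conditioning set.
  P2: blocked at fork node X8 ∈ conditioning set.
{X2, X8} contains no descendant of X4 and blocks every backdoor path.
Every element of {X2, X8} is needed (dropping X2 leaves P1 open; dropping X8 leaves P2 open), so no proper subset is valid.
Among all size-2 subsets of the eligible variables, only {X2, X8} blocks every backdoor path, so it is the unique smallest valid adjustment set.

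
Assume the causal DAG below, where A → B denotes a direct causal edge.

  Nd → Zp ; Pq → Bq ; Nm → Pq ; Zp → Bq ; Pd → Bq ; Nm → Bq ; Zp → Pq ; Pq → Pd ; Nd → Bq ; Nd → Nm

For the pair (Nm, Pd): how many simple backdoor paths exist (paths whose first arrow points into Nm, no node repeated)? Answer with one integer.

7

A backdoor path from Nm to Pd is any simple undirected path whose first edge points into Nm (i.e. leaves Nm via a parent).
Parents of Nm: {Nd}.
Enumerating:
  P1: Nm <- Nd -> Zp -> Pq -> Pd
  P2: Nm <- Nd -> Zp -> Pq -> Bq <- Pd
  P3: Nm <- Nd -> Zp -> Bq <- Pq -> Pd
  P4: Nm <- Nd -> Zp -> Bq <- Pd
  P5: Nm <- Nd -> Bq <- Zp -> Pq -> Pd
  P6: Nm <- Nd -> Bq <- Pq -> Pd
  P7: Nm <- Nd -> Bq <- Pd
That exhausts the simple backdoor paths. Count: 7.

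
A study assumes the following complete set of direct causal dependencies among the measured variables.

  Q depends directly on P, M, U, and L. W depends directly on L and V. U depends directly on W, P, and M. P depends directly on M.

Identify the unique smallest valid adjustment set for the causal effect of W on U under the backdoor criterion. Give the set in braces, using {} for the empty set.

Variables eligible for adjustment (non-descendants of W, excluding W and U): {L, M, P, V}.
Backdoor paths from W to U:
  P1: W <- L -> Q <- M -> P -> U
  P2: W <- L -> Q <- M -> U
  P3: W <- L -> Q <- P <- M -> U
  P4: W <- L -> Q <- P -> U
  P5: W <- L -> Q <- U
Each backdoor path contains an unconditioned collider, so every path is already blocked with the empty conditioning set:
  P1: blocked at collider Q (neither it nor any descendant is in the conditioning set).
  P2: blocked at collider Q (neither it nor any descendant is in the conditioning set).
  P3: blocked at collider Q (neither it nor any descendant is in the conditioning set).
  P4: blocked at collider Q (neither it nor any descendant is in the conditioning set).
  P5: blocked at collider Q (neither it nor any descendant is in the conditioning set).
The empty set is therefore the unique smallest valid set.

{}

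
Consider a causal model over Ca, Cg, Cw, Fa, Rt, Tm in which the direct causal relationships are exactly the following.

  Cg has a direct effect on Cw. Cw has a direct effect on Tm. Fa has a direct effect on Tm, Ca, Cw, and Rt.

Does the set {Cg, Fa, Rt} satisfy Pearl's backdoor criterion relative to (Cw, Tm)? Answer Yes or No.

Backdoor paths from Cw to Tm (paths whose first edge points into Cw):
  P1: Cw <- Fa -> Tm
Condition 1 (no descendant of Cw in the set): holds — descendants of Cw are {Tm}; none are in {Cg, Fa, Rt}.
Condition 2 (every backdoor path blocked by {Cg, Fa, Rt}):
  P1: blocked at fork node Fa ∈ conditioning set.
{Cg, Fa, Rt} satisfies the backdoor criterion.

Yes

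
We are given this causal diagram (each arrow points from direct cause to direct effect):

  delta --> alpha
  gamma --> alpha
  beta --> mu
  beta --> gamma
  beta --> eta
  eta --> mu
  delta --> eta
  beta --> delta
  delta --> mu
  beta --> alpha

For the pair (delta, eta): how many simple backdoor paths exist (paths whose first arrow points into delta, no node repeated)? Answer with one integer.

2

A backdoor path from delta to eta is any simple undirected path whose first edge points into delta (i.e. leaves delta via a parent).
Parents of delta: {beta}.
Enumerating:
  P1: delta <- beta -> eta
  P2: delta <- beta -> mu <- eta
That exhausts the simple backdoor paths. Count: 2.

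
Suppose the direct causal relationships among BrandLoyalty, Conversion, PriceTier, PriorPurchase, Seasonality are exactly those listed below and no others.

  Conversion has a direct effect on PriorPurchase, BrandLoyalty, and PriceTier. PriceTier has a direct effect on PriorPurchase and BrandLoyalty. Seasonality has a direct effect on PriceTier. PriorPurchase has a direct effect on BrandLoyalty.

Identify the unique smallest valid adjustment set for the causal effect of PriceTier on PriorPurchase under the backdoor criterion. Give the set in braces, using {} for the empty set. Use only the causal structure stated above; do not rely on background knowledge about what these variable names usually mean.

{Conversion}

Variables eligible for adjustment (non-descendants of PriceTier, excluding PriceTier and PriorPurchase): {Conversion, Seasonality}.
Backdoor paths from PriceTier to PriorPurchase:
  P1: PriceTier <- Conversion -> PriorPurchase
  P2: PriceTier <- Conversion -> BrandLoyalty <- PriorPurchase
The empty set is not sufficient: P1 (PriceTier <- Conversion -> PriorPurchase) has no collider blocking it and no conditioned non-collider, so it is open.
Try {Conversion}:
  P1: blocked at fork node Conversion ∈ conditioning set.
  P2: blocked at fork node Conversion ∈ conditioning set.
{Conversion} contains no descendant of PriceTier and blocks every backdoor path.
No other singleton works — e.g. {Seasonality} leaves P1 open — so {Conversion} is the unique smallest valid adjustment set.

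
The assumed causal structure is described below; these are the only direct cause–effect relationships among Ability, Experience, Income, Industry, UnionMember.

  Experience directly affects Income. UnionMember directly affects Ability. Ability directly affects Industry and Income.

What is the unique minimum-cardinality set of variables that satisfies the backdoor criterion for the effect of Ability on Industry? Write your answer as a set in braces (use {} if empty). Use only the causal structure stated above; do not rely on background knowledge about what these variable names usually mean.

{}

Variables eligible for adjustment (non-descendants of Ability, excluding Ability and Industry): {Experience, UnionMember}.
Backdoor paths from Ability to Industry:
  (none)
With no backdoor paths the empty set already satisfies the criterion, and it is trivially minimal.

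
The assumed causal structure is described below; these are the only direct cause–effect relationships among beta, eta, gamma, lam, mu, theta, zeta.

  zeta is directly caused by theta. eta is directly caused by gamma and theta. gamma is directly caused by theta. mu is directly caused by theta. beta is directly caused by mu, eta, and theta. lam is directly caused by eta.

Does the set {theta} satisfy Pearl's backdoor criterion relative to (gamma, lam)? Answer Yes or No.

Backdoor paths from gamma to lam (paths whose first edge points into gamma):
  P1: gamma <- theta -> mu -> beta <- eta -> lam
  P2: gamma <- theta -> eta -> lam
  P3: gamma <- theta -> beta <- eta -> lam
Condition 1 (no descendant of gamma in the set): holds — descendants of gamma are {beta, eta, lam}; none are in {theta}.
Condition 2 (every backdoor path blocked by {theta}):
  P1: blocked at fork node theta ∈ conditioning set.
  P2: blocked at fork node theta ∈ conditioning set.
  P3: blocked at fork node theta ∈ conditioning set.
{theta} satisfies the backdoor criterion.

Yes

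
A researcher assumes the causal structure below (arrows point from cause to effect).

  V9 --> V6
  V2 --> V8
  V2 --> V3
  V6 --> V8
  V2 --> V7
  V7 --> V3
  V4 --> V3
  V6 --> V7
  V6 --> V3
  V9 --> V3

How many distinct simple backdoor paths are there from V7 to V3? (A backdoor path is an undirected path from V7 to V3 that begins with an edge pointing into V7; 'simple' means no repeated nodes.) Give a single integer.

6

A backdoor path from V7 to V3 is any simple undirected path whose first edge points into V7 (i.e. leaves V7 via a parent).
Parents of V7: {V2, V6}.
Enumerating:
  P1: V7 <- V2 -> V3
  P2: V7 <- V2 -> V8 <- V6 <- V9 -> V3
  P3: V7 <- V2 -> V8 <- V6 -> V3
  P4: V7 <- V6 <- V9 -> V3
  P5: V7 <- V6 -> V3
  P6: V7 <- V6 -> V8 <- V2 -> V3
That exhausts the simple backdoor paths. Count: 6.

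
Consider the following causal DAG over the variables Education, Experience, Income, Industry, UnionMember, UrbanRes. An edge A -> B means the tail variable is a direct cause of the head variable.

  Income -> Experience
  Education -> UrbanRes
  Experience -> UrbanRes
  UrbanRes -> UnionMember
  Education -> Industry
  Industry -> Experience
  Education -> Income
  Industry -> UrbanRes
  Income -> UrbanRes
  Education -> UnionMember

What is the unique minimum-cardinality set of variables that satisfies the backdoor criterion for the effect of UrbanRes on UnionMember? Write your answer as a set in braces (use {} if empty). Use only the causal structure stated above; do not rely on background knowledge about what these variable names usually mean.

Variables eligible for adjustment (non-descendants of UrbanRes, excluding UrbanRes and UnionMember): {Education, Experience, Income, Industry}.
Backdoor paths from UrbanRes to UnionMember:
  P1: UrbanRes <- Education -> UnionMember
  P2: UrbanRes <- Industry <- Education -> UnionMember
  P3: UrbanRes <- Industry -> Experience <- Income <- Education -> UnionMember
  P4: UrbanRes <- Income <- Education -> UnionMember
  P5: UrbanRes <- Income -> Experience <- Industry <- Education -> UnionMember
  P6: UrbanRes <- Experience <- Industry <- Education -> UnionMember
  P7: UrbanRes <- Experience <- Income <- Education -> UnionMember
The empty set is not sufficient: P1 (UrbanRes <- Education -> UnionMember) has no collider blocking it and no conditioned non-collider, so it is open.
Try {Education}:
  P1: blocked at fork node Education ∈ conditioning set.
  P2: blocked at fork node Education ∈ conditioning set.
  P3: blocked at collider Experience (neither it nor any descendant is in the conditioning set).
  P4: blocked at fork node Education ∈ conditioning set.
  P5: blocked at collider Experience (neither it nor any descendant is in the conditioning set).
  P6: blocked at fork node Education ∈ conditioning set.
  P7: blocked at fork node Education ∈ conditioning set.
{Education} contains no descendant of UrbanRes and blocks every backdoor path.
No other singleton works — e.g. {Industry} leaves P1 open — so {Education} is the unique smallest valid adjustment set.

{Education}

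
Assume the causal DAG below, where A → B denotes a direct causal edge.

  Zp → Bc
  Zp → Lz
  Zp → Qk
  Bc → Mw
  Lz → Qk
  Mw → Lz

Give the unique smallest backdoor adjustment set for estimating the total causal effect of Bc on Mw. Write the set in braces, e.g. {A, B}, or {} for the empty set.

{}

Variables eligible for adjustment (non-descendants of Bc, excluding Bc and Mw): {Zp}.
Backdoor paths from Bc to Mw:
  P1: Bc <- Zp -> Lz <- Mw
  P2: Bc <- Zp -> Qk <- Lz <- Mw
Each backdoor path contains an unconditioned collider, so every path is already blocked with the empty conditioning set:
  P1: blocked at collider Lz (neither it nor any descendant is in the conditioning set).
  P2: blocked at collider Qk (neither it nor any descendant is in the conditioning set).
The empty set is therefore the unique smallest valid set.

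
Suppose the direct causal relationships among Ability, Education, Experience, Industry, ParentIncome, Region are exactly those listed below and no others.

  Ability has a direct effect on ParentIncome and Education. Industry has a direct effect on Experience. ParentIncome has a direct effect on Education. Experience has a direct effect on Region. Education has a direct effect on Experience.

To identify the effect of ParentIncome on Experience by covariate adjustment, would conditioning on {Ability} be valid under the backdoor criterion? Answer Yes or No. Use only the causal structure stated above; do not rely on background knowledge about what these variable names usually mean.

Backdoor paths from ParentIncome to Experience (paths whose first edge points into ParentIncome):
  P1: ParentIncome <- Ability -> Education -> Experience
Condition 1 (no descendant of ParentIncome in the set): holds — descendants of ParentIncome are {Education, Experience, Region}; none are in {Ability}.
Condition 2 (every backdoor path blocked by {Ability}):
  P1: blocked at fork node Ability ∈ conditioning set.
{Ability} satisfies the backdoor criterion.

Yes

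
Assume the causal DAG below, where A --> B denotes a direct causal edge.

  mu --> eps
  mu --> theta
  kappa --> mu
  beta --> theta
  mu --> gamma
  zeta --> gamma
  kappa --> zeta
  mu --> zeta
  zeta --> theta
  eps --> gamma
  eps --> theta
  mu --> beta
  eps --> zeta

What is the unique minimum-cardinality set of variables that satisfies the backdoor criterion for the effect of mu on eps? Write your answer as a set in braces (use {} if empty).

{}

Variables eligible for adjustment (non-descendants of mu, excluding mu and eps): {kappa}.
Backdoor paths from mu to eps:
  P1: mu <- kappa -> zeta <- eps
  P2: mu <- kappa -> zeta -> theta <- eps
  P3: mu <- kappa -> zeta -> gamma <- eps
Each backdoor path contains an unconditioned collider, so every path is already blocked with the empty conditioning set:
  P1: blocked at collider zeta (neither it nor any descendant is in the conditioning set).
  P2: blocked at collider theta (neither it nor any descendant is in the conditioning set).
  P3: blocked at collider gamma (neither it nor any descendant is in the conditioning set).
The empty set is therefore the unique smallest valid set.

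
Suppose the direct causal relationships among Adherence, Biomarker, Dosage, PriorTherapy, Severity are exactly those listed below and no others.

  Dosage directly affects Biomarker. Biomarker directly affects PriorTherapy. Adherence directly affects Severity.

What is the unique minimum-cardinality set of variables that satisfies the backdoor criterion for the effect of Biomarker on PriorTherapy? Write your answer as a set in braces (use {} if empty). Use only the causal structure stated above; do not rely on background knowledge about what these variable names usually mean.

{}

Variables eligible for adjustment (non-descendants of Biomarker, excluding Biomarker and PriorTherapy): {Adherence, Dosage, Severity}.
Backdoor paths from Biomarker to PriorTherapy:
  (none)
With no backdoor paths the empty set already satisfies the criterion, and it is trivially minimal.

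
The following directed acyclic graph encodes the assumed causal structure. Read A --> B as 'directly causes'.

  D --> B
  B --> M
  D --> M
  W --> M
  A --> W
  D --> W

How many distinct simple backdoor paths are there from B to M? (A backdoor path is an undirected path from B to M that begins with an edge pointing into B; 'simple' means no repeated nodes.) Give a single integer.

2

A backdoor path from B to M is any simple undirected path whose first edge points into B (i.e. leaves B via a parent).
Parents of B: {D}.
Enumerating:
  P1: B <- D -> W -> M
  P2: B <- D -> M
That exhausts the simple backdoor paths. Count: 2.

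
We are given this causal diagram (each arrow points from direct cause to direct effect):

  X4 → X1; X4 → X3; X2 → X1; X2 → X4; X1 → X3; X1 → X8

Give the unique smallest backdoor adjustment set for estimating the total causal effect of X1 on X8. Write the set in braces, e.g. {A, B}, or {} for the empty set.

Variables eligible for adjustment (non-descendants of X1, excluding X1 and X8): {X2, X4}.
Backdoor paths from X1 to X8:
  (none)
With no backdoor paths the empty set already satisfies the criterion, and it is trivially minimal.

{}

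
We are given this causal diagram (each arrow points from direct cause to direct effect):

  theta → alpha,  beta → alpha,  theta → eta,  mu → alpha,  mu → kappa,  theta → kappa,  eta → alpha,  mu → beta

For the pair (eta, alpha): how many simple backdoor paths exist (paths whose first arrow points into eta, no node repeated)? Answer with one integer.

3

A backdoor path from eta to alpha is any simple undirected path whose first edge points into eta (i.e. leaves eta via a parent).
Parents of eta: {theta}.
Enumerating:
  P1: eta <- theta -> kappa <- mu -> beta -> alpha
  P2: eta <- theta -> kappa <- mu -> alpha
  P3: eta <- theta -> alpha
That exhausts the simple backdoor paths. Count: 3.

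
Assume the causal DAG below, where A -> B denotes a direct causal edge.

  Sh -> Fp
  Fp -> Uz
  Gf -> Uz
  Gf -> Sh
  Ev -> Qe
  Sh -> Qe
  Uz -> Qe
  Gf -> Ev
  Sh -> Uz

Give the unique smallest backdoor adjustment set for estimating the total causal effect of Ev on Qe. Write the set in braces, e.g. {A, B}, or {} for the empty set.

Variables eligible for adjustment (non-descendants of Ev, excluding Ev and Qe): {Fp, Gf, Sh, Uz}.
Backdoor paths from Ev to Qe:
  P1: Ev <- Gf -> Sh -> Fp -> Uz -> Qe
  P2: Ev <- Gf -> Sh -> Uz -> Qe
  P3: Ev <- Gf -> Sh -> Qe
  P4: Ev <- Gf -> Uz <- Sh -> Qe
  P5: Ev <- Gf -> Uz <- Fp <- Sh -> Qe
  P6: Ev <- Gf -> Uz -> Qe
The empty set is not sufficient: P1 (Ev <- Gf -> Sh -> Fp -> Uz -> Qe) has no collider blocking it and no conditioned non-collider, so it is open.
Try {Gf}:
  P1: blocked at fork node Gf ∈ conditioning set.
  P2: blocked at fork node Gf ∈ conditioning set.
  P3: blocked at fork node Gf ∈ conditioning set.
  P4: blocked at fork node Gf ∈ conditioning set.
  P5: blocked at fork node Gf ∈ conditioning set.
  P6: blocked at fork node Gf ∈ conditioning set.
{Gf} contains no descendant of Ev and blocks every backdoor path.
No other singleton works — e.g. {Sh} leaves P6 open — so {Gf} is the unique smallest valid adjustment set.

{Gf}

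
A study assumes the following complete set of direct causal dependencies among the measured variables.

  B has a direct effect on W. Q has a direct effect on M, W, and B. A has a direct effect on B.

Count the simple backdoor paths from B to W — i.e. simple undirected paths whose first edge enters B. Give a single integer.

1

A backdoor path from B to W is any simple undirected path whose first edge points into B (i.e. leaves B via a parent).
Parents of B: {A, Q}.
Enumerating:
  P1: B <- Q -> W
That exhausts the simple backdoor paths. Count: 1.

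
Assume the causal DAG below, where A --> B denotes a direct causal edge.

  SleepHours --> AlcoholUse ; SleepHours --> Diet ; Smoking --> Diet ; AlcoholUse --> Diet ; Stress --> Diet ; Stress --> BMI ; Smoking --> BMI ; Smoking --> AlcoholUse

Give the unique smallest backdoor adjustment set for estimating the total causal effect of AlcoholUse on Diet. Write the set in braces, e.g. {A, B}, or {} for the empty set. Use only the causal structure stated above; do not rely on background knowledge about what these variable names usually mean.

Variables eligible for adjustment (non-descendants of AlcoholUse, excluding AlcoholUse and Diet): {BMI, SleepHours, Smoking, Stress}.
Backdoor paths from AlcoholUse to Diet:
  P1: AlcoholUse <- SleepHours -> Diet
  P2: AlcoholUse <- Smoking -> BMI <- Stress -> Diet
  P3: AlcoholUse <- Smoking -> Diet
The empty set is not sufficient: P1 (AlcoholUse <- SleepHours -> Diet) has no collider blocking it and no conditioned non-collider, so it is open.
Try {SleepHours, Smoking}:
  P1: blocked at fork node SleepHours ∈ conditioning set.
  P2: blocked at fork node Smoking ∈ conditioning set.
  P3: blocked at fork node Smoking ∈ conditioning set.
{SleepHours, Smoking} contains no descendant of AlcoholUse and blocks every backdoor path.
Every element of {SleepHours, Smoking} is needed (dropping SleepHours leaves P1 open; dropping Smoking leaves P3 open), so no proper subset is valid.
Among all size-2 subsets of the eligible variables, only {SleepHours, Smoking} blocks every backdoor path, so it is the unique smallest valid adjustment set.

{SleepHours, Smoking}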